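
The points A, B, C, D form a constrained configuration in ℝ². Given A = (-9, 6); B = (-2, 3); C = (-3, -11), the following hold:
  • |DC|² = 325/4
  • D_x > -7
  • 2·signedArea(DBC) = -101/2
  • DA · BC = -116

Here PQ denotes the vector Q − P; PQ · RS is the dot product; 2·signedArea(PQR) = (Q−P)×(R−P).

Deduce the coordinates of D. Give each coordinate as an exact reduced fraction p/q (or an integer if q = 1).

1. D_x = -6  [2·signedArea(DBC) = -101/2 ∩ DA · BC = -116]
2. D_y = -5/2  [2·signedArea(DBC) = -101/2 ∩ DA · BC = -116]
   → D = (-6, -5/2)

D = (-6, -5/2)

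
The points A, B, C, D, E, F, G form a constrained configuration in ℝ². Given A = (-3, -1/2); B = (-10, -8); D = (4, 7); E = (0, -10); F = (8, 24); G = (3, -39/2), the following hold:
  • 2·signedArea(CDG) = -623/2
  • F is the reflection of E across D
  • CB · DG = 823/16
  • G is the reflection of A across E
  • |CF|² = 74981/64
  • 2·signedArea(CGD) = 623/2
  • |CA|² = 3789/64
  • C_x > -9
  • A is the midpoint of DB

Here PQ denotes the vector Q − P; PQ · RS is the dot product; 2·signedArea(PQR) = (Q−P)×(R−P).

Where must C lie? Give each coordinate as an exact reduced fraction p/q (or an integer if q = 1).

C = (-33/4, -49/8)

1. C_x = -33/4  [CB · DG = 823/16 ∩ 2·signedArea(CDG) = -623/2]
2. C_y = -49/8  [CB · DG = 823/16 ∩ 2·signedArea(CDG) = -623/2]
   → C = (-33/4, -49/8)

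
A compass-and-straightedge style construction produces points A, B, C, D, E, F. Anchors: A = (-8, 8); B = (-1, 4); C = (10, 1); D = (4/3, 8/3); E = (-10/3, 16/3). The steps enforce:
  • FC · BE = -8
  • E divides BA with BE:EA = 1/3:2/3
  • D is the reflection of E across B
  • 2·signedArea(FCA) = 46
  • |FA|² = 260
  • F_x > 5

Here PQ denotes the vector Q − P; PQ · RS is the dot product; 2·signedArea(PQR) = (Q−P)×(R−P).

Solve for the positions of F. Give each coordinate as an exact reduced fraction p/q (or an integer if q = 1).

F = (6, 0)

1. F_x = 6  [2·signedArea(FCA) = 46 ∩ FC · BE = -8]
2. F_y = 0  [2·signedArea(FCA) = 46 ∩ FC · BE = -8]
   → F = (6, 0)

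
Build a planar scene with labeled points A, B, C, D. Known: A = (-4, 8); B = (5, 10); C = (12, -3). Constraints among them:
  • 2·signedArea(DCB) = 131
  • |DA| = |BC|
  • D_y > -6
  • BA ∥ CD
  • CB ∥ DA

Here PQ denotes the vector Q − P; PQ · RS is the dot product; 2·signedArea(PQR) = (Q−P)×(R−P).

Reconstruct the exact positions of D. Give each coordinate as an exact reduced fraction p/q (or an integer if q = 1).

1. D_x = 3  [CB ∥ DA ∩ BA ∥ CD]
2. D_y = -5  [CB ∥ DA ∩ BA ∥ CD]
   → D = (3, -5)

D = (3, -5)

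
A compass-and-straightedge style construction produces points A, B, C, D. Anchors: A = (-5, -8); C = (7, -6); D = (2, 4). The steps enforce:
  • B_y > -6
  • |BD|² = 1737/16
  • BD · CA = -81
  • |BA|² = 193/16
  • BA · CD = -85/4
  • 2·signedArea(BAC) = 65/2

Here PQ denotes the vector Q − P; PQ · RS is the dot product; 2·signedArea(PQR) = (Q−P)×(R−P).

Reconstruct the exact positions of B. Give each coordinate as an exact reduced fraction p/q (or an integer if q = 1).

B = (-13/4, -5)

1. B_x = -13/4  [BD · CA = -81 ∩ 2·signedArea(BAC) = 65/2]
2. B_y = -5  [BD · CA = -81 ∩ 2·signedArea(BAC) = 65/2]
   → B = (-13/4, -5)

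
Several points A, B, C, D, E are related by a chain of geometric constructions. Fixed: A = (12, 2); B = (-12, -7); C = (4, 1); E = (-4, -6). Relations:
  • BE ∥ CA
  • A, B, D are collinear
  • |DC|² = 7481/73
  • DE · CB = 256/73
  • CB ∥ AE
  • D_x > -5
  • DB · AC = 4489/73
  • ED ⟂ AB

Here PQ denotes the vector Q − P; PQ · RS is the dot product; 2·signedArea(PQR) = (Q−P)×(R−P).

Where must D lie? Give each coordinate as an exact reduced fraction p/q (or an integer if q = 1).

1. D_x = -340/73  [A, B, D are collinear ∩ ED ⟂ AB]
2. D_y = -310/73  [A, B, D are collinear ∩ ED ⟂ AB]
   → D = (-340/73, -310/73)

D = (-340/73, -310/73)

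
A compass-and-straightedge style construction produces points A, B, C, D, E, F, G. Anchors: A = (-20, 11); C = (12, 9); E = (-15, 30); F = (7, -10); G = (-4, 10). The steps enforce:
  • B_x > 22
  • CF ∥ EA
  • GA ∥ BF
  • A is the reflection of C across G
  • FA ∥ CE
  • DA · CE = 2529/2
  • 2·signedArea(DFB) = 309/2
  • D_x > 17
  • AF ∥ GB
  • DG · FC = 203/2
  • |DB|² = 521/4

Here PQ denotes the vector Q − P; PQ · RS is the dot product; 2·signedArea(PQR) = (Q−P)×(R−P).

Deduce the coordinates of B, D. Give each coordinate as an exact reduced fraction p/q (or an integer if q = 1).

B = (23, -11)
D = (35/2, -1)

1. B_x = 23  [GA ∥ BF ∩ AF ∥ GB]
2. B_y = -11  [GA ∥ BF ∩ AF ∥ GB]
   → B = (23, -11)
3. D_x = 35/2  [DA · CE = 2529/2 ∩ DG · FC = 203/2]
4. D_y = -1  [DA · CE = 2529/2 ∩ DG · FC = 203/2]
   → D = (35/2, -1)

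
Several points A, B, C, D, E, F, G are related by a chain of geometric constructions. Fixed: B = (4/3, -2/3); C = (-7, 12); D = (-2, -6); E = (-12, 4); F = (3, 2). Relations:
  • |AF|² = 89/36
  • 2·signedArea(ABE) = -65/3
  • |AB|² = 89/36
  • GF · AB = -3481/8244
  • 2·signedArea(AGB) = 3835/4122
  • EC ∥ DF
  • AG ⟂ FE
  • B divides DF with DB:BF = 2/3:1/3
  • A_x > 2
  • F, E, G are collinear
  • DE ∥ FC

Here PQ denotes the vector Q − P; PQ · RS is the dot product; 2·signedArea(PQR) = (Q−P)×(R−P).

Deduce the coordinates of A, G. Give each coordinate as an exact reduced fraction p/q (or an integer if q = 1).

1. A_x = 13/6  [line -14/3·x + -40/3·y + 19 = 0 ∩ |AB|² = 89/36]
2. A_y = 2/3  [line -14/3·x + -40/3·y + 19 = 0 ∩ |AB|² = 89/36]
   → A = (13/6, 2/3)
3. G_x = 1079/458  [2·signedArea(AGB) = 3835/4122 ∩ F, E, G are collinear]
4. G_y = 1433/687  [2·signedArea(AGB) = 3835/4122 ∩ F, E, G are collinear]
   → G = (1079/458, 1433/687)

A = (13/6, 2/3)
G = (1079/458, 1433/687)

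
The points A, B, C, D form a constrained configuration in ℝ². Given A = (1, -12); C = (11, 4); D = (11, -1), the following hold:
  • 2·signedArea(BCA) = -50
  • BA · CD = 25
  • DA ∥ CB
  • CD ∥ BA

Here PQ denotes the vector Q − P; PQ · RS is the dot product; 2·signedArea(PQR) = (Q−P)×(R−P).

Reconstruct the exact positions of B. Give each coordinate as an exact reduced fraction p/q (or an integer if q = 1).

1. B_x = 1  [CD ∥ BA ∩ DA ∥ CB]
2. B_y = -7  [CD ∥ BA ∩ DA ∥ CB]
   → B = (1, -7)

B = (1, -7)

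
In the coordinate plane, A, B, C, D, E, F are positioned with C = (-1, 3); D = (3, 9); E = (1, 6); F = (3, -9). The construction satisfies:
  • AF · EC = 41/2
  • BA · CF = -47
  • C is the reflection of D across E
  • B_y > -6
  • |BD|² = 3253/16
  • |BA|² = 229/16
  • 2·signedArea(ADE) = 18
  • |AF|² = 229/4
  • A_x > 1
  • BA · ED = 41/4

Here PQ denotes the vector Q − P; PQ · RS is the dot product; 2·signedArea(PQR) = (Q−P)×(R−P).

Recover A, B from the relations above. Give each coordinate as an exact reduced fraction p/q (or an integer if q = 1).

1. A_x = 2  [2·signedArea(ADE) = 18 ∩ AF · EC = 41/2]
2. A_y = -3/2  [2·signedArea(ADE) = 18 ∩ AF · EC = 41/2]
   → A = (2, -3/2)
3. B_x = 5/2  [BA · ED = 41/4 ∩ BA · CF = -47]
4. B_y = -21/4  [BA · ED = 41/4 ∩ BA · CF = -47]
   → B = (5/2, -21/4)

A = (2, -3/2)
B = (5/2, -21/4)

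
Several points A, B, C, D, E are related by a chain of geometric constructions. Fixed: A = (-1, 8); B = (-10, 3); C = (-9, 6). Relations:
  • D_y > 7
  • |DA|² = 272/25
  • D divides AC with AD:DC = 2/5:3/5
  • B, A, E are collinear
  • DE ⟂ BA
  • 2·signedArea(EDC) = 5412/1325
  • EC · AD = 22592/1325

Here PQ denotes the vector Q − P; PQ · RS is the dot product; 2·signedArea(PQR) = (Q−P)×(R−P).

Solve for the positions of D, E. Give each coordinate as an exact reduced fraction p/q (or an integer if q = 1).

D = (-21/5, 36/5)
E = (-1003/265, 342/53)

1. D_x = -21/5  [D divides AC with AD:DC = 2/5:3/5]
2. D_y = 36/5  [D divides AC with AD:DC = 2/5:3/5]
   → D = (-21/5, 36/5)
3. E_x = -1003/265  [B, A, E are collinear ∩ DE ⟂ BA]
4. E_y = 342/53  [B, A, E are collinear ∩ DE ⟂ BA]
   → E = (-1003/265, 342/53)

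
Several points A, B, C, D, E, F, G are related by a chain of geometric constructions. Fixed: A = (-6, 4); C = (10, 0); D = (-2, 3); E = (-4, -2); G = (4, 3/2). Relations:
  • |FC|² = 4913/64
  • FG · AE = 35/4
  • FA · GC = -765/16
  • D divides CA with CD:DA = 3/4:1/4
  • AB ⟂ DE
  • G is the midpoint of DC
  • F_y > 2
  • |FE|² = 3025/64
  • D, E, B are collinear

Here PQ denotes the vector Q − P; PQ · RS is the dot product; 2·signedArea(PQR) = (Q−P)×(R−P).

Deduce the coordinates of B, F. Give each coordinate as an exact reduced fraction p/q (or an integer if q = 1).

1. B_x = -64/29  [D, E, B are collinear ∩ AB ⟂ DE]
2. B_y = 72/29  [D, E, B are collinear ∩ AB ⟂ DE]
   → B = (-64/29, 72/29)
3. F_x = 3/2  [FA · GC = -765/16 ∩ FG · AE = 35/4]
4. F_y = 17/8  [FA · GC = -765/16 ∩ FG · AE = 35/4]
   → F = (3/2, 17/8)

B = (-64/29, 72/29)
F = (3/2, 17/8)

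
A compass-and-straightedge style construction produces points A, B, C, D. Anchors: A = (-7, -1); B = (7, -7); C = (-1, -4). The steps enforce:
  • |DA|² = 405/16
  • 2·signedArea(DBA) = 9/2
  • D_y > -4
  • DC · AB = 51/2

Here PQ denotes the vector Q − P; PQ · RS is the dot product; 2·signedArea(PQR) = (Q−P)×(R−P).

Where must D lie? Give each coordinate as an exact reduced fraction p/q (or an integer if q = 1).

D = (-5/2, -13/4)

1. D_x = -5/2  [DC · AB = 51/2 ∩ 2·signedArea(DBA) = 9/2]
2. D_y = -13/4  [DC · AB = 51/2 ∩ 2·signedArea(DBA) = 9/2]
   → D = (-5/2, -13/4)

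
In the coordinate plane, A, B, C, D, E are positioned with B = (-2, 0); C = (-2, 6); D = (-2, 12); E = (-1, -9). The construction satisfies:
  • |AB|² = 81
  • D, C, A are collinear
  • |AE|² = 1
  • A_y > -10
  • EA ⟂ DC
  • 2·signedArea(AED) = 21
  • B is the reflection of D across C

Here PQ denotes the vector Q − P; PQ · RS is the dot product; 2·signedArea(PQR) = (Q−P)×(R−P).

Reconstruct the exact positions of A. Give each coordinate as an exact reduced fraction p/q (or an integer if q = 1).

1. A_x = -2  [D, C, A are collinear ∩ EA ⟂ DC]
2. A_y = -9  [D, C, A are collinear ∩ EA ⟂ DC]
   → A = (-2, -9)

A = (-2, -9)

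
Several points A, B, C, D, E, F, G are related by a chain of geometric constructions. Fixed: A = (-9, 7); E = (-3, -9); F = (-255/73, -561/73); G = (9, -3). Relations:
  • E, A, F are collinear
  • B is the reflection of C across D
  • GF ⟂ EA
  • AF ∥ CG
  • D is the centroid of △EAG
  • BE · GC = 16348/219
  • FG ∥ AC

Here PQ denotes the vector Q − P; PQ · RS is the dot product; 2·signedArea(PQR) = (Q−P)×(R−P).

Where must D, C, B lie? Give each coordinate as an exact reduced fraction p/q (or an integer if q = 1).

B = (-401/73, -3289/219)
C = (255/73, 853/73)
D = (-1, -5/3)

1. D_x = -1  [D is the centroid of △EAG]
2. D_y = -5/3  [D is the centroid of △EAG]
   → D = (-1, -5/3)
3. C_x = 255/73  [AF ∥ CG ∩ FG ∥ AC]
4. C_y = 853/73  [AF ∥ CG ∩ FG ∥ AC]
   → C = (255/73, 853/73)
5. B_x = -401/73  [B is the reflection of C across D]
6. B_y = -3289/219  [B is the reflection of C across D]
   → B = (-401/73, -3289/219)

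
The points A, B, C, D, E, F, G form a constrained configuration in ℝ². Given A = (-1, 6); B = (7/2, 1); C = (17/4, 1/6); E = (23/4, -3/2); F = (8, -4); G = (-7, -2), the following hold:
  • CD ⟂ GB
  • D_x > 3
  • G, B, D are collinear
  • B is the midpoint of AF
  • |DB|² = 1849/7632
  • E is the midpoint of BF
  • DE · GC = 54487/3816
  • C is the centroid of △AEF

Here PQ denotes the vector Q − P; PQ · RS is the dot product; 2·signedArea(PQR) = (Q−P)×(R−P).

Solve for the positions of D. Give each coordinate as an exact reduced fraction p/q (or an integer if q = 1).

D = (2527/636, 361/318)

1. D_x = 2527/636  [G, B, D are collinear ∩ CD ⟂ GB]
2. D_y = 361/318  [G, B, D are collinear ∩ CD ⟂ GB]
   → D = (2527/636, 361/318)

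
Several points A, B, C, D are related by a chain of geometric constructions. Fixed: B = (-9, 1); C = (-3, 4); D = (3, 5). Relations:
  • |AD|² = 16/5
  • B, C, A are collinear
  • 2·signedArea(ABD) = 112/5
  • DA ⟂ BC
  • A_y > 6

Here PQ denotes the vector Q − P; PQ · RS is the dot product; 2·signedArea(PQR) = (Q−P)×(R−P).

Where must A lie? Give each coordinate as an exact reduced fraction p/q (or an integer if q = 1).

1. A_x = 11/5  [B, C, A are collinear ∩ DA ⟂ BC]
2. A_y = 33/5  [B, C, A are collinear ∩ DA ⟂ BC]
   → A = (11/5, 33/5)

A = (11/5, 33/5)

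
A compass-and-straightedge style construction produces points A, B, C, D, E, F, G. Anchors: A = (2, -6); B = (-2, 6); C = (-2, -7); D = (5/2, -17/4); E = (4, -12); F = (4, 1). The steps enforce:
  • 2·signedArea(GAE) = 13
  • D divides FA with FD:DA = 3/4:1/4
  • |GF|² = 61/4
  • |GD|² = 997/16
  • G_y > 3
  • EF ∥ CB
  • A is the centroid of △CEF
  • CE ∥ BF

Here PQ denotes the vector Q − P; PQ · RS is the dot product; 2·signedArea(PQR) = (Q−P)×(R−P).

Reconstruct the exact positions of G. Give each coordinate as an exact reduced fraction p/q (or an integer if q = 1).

1. G_x = 1  [line 6·x + 2·y + -13 = 0 ∩ |GD|² = 997/16]
2. G_y = 7/2  [line 6·x + 2·y + -13 = 0 ∩ |GD|² = 997/16]
   → G = (1, 7/2)

G = (1, 7/2)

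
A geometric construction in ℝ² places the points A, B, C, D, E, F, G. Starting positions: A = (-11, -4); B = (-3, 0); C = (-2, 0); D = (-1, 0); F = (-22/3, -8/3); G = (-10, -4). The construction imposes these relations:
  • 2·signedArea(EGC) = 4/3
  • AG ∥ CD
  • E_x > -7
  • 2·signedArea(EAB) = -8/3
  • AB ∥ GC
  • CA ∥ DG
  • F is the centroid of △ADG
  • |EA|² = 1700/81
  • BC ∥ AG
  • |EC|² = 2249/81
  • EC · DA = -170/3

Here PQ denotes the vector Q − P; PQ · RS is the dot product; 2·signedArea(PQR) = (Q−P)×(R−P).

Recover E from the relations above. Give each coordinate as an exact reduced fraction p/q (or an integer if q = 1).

E = (-61/9, -20/9)

1. E_x = -61/9  [2·signedArea(EAB) = -8/3 ∩ EC · DA = -170/3]
2. E_y = -20/9  [2·signedArea(EAB) = -8/3 ∩ EC · DA = -170/3]
   → E = (-61/9, -20/9)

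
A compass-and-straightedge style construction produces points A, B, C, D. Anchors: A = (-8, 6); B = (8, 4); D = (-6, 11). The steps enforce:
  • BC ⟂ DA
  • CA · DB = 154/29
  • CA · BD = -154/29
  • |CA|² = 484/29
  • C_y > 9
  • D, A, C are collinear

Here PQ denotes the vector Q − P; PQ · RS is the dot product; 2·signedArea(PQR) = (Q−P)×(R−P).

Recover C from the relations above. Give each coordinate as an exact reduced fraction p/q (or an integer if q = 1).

C = (-188/29, 284/29)

1. C_x = -188/29  [D, A, C are collinear ∩ BC ⟂ DA]
2. C_y = 284/29  [D, A, C are collinear ∩ BC ⟂ DA]
   → C = (-188/29, 284/29)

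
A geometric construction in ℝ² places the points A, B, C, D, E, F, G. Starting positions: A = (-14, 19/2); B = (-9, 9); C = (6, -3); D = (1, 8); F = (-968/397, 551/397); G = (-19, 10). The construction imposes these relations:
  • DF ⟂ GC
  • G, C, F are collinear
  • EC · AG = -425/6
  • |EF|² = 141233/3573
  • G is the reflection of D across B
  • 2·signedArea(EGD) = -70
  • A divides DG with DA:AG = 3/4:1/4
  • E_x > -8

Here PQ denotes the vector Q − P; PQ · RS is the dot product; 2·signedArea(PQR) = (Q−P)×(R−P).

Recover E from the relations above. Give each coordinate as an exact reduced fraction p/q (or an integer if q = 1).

E = (-22/3, 16/3)

1. E_x = -22/3  [EC · AG = -425/6 ∩ 2·signedArea(EGD) = -70]
2. E_y = 16/3  [EC · AG = -425/6 ∩ 2·signedArea(EGD) = -70]
   → E = (-22/3, 16/3)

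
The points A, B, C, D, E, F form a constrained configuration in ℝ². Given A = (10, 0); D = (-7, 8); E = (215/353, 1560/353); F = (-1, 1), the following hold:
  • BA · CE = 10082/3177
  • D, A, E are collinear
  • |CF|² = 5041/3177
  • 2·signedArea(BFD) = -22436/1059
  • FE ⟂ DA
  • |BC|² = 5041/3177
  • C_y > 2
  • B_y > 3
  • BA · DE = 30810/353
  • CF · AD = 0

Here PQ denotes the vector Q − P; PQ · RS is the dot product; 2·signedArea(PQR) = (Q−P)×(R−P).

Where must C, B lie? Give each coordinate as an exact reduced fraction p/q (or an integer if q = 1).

1. C_x = -491/1059  [line 17·x + -8·y + 25 = 0 ∩ |CF|² = 5041/3177]
2. C_y = 2266/1059  [line 17·x + -8·y + 25 = 0 ∩ |CF|² = 5041/3177]
   → C = (-491/1059, 2266/1059)
3. B_x = 77/1059  [BA · DE = 30810/353 ∩ 2·signedArea(BFD) = -22436/1059]
4. B_y = 3473/1059  [BA · DE = 30810/353 ∩ 2·signedArea(BFD) = -22436/1059]
   → B = (77/1059, 3473/1059)

B = (77/1059, 3473/1059)
C = (-491/1059, 2266/1059)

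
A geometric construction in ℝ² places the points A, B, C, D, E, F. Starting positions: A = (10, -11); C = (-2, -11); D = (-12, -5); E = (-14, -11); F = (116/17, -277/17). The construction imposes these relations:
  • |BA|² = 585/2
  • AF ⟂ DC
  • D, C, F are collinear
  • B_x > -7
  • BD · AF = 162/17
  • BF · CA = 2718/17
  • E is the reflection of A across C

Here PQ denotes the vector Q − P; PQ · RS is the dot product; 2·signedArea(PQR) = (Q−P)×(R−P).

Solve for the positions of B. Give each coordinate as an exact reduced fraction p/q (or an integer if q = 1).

B = (-13/2, -13/2)

1. B_x = -13/2  [BD · AF = 162/17 ∩ BF · CA = 2718/17]
2. B_y = -13/2  [BD · AF = 162/17 ∩ BF · CA = 2718/17]
   → B = (-13/2, -13/2)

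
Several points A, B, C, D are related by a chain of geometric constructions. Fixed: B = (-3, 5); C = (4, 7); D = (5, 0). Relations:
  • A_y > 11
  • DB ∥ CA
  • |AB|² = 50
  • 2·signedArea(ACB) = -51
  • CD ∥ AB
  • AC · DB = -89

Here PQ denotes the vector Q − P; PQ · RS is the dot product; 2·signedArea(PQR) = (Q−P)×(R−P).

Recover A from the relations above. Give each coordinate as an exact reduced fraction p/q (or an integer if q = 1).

1. A_x = -4  [CD ∥ AB ∩ DB ∥ CA]
2. A_y = 12  [CD ∥ AB ∩ DB ∥ CA]
   → A = (-4, 12)

A = (-4, 12)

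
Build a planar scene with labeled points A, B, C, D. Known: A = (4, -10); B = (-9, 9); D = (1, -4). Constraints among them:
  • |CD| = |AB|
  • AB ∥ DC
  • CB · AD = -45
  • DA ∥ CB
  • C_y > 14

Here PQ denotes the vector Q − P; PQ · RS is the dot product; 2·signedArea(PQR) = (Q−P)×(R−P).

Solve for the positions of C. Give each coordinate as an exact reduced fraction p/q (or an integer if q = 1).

C = (-12, 15)

1. C_x = -12  [DA ∥ CB ∩ AB ∥ DC]
2. C_y = 15  [DA ∥ CB ∩ AB ∥ DC]
   → C = (-12, 15)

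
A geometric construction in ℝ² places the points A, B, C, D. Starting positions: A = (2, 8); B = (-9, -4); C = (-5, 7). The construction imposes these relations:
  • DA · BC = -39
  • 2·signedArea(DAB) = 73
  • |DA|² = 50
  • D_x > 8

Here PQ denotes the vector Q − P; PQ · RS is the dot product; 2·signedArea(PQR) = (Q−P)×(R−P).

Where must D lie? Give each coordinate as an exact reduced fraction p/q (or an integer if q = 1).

D = (9, 9)

1. D_x = 9  [2·signedArea(DAB) = 73 ∩ DA · BC = -39]
2. D_y = 9  [2·signedArea(DAB) = 73 ∩ DA · BC = -39]
   → D = (9, 9)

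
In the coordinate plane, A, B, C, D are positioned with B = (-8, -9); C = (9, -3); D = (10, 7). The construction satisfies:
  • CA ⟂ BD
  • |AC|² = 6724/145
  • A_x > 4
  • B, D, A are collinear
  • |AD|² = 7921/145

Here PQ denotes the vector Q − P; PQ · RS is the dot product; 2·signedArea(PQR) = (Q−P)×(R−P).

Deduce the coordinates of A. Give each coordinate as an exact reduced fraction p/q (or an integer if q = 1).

1. A_x = 649/145  [B, D, A are collinear ∩ CA ⟂ BD]
2. A_y = 303/145  [B, D, A are collinear ∩ CA ⟂ BD]
   → A = (649/145, 303/145)

A = (649/145, 303/145)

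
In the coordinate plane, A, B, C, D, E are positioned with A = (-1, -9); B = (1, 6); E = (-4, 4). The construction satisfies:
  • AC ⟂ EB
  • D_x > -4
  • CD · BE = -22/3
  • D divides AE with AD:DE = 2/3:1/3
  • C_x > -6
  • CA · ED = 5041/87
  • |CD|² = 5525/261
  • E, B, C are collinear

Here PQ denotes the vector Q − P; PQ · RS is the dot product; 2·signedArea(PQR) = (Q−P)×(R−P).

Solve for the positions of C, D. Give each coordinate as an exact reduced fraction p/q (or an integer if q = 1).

1. C_x = -171/29  [E, B, C are collinear ∩ AC ⟂ EB]
2. C_y = 94/29  [E, B, C are collinear ∩ AC ⟂ EB]
   → C = (-171/29, 94/29)
3. D_x = -3  [D divides AE with AD:DE = 2/3:1/3]
4. D_y = -1/3  [D divides AE with AD:DE = 2/3:1/3]
   → D = (-3, -1/3)

C = (-171/29, 94/29)
D = (-3, -1/3)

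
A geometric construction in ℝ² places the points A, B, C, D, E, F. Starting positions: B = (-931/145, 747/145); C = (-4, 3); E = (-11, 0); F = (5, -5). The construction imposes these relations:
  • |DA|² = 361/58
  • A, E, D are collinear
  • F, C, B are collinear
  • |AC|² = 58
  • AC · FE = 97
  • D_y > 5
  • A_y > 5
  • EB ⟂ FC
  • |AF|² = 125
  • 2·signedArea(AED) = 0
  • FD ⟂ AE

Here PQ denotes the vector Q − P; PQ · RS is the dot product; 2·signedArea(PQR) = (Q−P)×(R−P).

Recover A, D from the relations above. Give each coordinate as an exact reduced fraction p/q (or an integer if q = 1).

1. A_x = 3  [line 16·x + -5·y + -18 = 0 ∩ |AF|² = 125]
2. A_y = 6  [line 16·x + -5·y + -18 = 0 ∩ |AF|² = 125]
   → A = (3, 6)
3. D_x = 41/58  [2·signedArea(AED) = 0 ∩ FD ⟂ AE]
4. D_y = 291/58  [2·signedArea(AED) = 0 ∩ FD ⟂ AE]
   → D = (41/58, 291/58)

A = (3, 6)
D = (41/58, 291/58)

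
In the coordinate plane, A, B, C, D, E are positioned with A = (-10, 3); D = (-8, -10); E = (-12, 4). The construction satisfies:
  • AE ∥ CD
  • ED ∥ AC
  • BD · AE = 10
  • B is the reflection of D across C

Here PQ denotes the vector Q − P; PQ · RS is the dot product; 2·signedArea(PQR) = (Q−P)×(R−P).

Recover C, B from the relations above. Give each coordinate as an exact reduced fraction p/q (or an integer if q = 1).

B = (-4, -12)
C = (-6, -11)

1. C_x = -6  [AE ∥ CD ∩ ED ∥ AC]
2. C_y = -11  [AE ∥ CD ∩ ED ∥ AC]
   → C = (-6, -11)
3. B_x = -4  [B is the reflection of D across C]
4. B_y = -12  [B is the reflection of D across C]
   → B = (-4, -12)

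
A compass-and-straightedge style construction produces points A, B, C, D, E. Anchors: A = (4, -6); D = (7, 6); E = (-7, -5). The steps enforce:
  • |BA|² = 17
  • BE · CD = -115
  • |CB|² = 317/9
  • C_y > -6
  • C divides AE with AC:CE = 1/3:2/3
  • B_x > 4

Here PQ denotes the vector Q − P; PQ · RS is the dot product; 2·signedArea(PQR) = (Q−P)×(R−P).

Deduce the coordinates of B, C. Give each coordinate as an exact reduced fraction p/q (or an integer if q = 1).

1. C_x = 1/3  [C divides AE with AC:CE = 1/3:2/3]
2. C_y = -17/3  [C divides AE with AC:CE = 1/3:2/3]
   → C = (1/3, -17/3)
3. B_x = 5  [line -20/3·x + -35/3·y + 10 = 0 ∩ |CB|² = 317/9]
4. B_y = -2  [line -20/3·x + -35/3·y + 10 = 0 ∩ |CB|² = 317/9]
   → B = (5, -2)

B = (5, -2)
C = (1/3, -17/3)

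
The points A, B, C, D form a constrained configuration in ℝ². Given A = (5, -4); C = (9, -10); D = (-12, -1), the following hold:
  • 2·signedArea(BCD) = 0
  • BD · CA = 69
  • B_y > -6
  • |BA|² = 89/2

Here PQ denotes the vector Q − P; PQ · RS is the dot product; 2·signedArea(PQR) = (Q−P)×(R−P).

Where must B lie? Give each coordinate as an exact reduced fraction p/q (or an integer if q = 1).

B = (-3/2, -11/2)

1. B_x = -3/2  [2·signedArea(BCD) = 0 ∩ BD · CA = 69]
2. B_y = -11/2  [2·signedArea(BCD) = 0 ∩ BD · CA = 69]
   → B = (-3/2, -11/2)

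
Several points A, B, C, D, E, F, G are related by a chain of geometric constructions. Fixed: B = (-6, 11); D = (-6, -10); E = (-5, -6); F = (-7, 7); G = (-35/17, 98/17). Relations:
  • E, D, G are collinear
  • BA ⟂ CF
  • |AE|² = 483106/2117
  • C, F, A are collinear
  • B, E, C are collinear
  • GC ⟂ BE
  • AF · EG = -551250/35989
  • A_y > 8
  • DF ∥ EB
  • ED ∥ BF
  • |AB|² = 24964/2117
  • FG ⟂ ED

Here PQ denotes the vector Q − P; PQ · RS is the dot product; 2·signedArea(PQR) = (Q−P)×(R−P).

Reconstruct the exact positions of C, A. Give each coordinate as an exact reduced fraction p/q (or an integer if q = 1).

A = (-18074/2117, 18389/2117)
C = (-2800/493, 161/29)

1. C_x = -2800/493  [B, E, C are collinear ∩ GC ⟂ BE]
2. C_y = 161/29  [B, E, C are collinear ∩ GC ⟂ BE]
   → C = (-2800/493, 161/29)
3. A_x = -18074/2117  [C, F, A are collinear ∩ BA ⟂ CF]
4. A_y = 18389/2117  [C, F, A are collinear ∩ BA ⟂ CF]
   → A = (-18074/2117, 18389/2117)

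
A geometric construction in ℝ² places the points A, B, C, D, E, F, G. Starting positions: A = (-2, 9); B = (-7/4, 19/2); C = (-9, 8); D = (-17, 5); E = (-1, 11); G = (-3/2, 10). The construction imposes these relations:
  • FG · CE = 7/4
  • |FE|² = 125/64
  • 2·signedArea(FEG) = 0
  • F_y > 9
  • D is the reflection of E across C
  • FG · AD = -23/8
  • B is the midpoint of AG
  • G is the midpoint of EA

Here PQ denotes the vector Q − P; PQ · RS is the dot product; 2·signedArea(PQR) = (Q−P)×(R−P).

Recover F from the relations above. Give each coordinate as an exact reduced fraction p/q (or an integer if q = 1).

F = (-13/8, 39/4)

1. F_x = -13/8  [2·signedArea(FEG) = 0 ∩ FG · CE = 7/4]
2. F_y = 39/4  [2·signedArea(FEG) = 0 ∩ FG · CE = 7/4]
   → F = (-13/8, 39/4)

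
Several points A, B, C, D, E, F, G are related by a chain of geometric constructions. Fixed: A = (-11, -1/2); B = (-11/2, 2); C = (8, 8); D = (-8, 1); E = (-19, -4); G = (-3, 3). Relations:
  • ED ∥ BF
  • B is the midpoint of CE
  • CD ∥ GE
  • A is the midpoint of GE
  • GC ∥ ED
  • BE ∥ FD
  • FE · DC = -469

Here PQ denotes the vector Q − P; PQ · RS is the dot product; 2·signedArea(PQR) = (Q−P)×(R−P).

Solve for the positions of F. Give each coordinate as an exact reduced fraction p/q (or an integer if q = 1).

F = (11/2, 7)

1. F_x = 11/2  [BE ∥ FD ∩ ED ∥ BF]
2. F_y = 7  [BE ∥ FD ∩ ED ∥ BF]
   → F = (11/2, 7)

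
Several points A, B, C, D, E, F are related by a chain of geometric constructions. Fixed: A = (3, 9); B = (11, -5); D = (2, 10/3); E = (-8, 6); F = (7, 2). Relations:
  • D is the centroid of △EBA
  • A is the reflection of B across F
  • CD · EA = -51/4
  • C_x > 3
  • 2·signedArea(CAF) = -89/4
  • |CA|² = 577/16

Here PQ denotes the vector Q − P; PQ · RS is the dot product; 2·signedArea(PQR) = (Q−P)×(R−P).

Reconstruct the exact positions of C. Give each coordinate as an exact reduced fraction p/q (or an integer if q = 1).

1. C_x = 13/4  [CD · EA = -51/4 ∩ 2·signedArea(CAF) = -89/4]
2. C_y = 3  [CD · EA = -51/4 ∩ 2·signedArea(CAF) = -89/4]
   → C = (13/4, 3)

C = (13/4, 3)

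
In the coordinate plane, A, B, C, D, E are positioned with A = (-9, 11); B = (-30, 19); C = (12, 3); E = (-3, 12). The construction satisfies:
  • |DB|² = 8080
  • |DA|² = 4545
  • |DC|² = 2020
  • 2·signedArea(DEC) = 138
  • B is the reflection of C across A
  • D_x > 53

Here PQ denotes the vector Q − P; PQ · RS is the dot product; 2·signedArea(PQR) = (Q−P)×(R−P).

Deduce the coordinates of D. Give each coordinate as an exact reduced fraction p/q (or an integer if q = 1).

1. D_x = 54  [line 9·x + 15·y + -291 = 0 ∩ |DC|² = 2020]
2. D_y = -13  [line 9·x + 15·y + -291 = 0 ∩ |DC|² = 2020]
   → D = (54, -13)

D = (54, -13)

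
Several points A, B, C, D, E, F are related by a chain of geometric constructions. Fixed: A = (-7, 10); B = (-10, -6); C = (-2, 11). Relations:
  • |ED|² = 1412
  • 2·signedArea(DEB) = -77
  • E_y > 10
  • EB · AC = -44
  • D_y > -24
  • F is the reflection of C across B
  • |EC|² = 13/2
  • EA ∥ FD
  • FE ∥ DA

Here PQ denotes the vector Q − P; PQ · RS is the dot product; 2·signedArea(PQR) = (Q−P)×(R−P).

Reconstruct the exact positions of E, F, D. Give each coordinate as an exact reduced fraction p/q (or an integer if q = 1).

1. E_x = -9/2  [line -5·x + -1·y + -12 = 0 ∩ |EC|² = 13/2]
2. E_y = 21/2  [line -5·x + -1·y + -12 = 0 ∩ |EC|² = 13/2]
   → E = (-9/2, 21/2)
3. F_x = -18  [F is the reflection of C across B]
4. F_y = -23  [F is the reflection of C across B]
   → F = (-18, -23)
5. D_x = -41/2  [FE ∥ DA ∩ EA ∥ FD]
6. D_y = -47/2  [FE ∥ DA ∩ EA ∥ FD]
   → D = (-41/2, -47/2)

D = (-41/2, -47/2)
E = (-9/2, 21/2)
F = (-18, -23)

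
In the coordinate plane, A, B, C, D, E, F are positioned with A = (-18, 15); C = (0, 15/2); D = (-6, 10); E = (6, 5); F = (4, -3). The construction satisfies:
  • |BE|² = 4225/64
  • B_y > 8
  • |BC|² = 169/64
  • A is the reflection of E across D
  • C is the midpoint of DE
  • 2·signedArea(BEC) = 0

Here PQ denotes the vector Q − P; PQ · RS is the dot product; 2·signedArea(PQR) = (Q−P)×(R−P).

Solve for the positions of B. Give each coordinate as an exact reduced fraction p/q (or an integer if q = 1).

1. B_x = -3/2  [line -5/2·x + -6·y + 45 = 0 ∩ |BE|² = 4225/64]
2. B_y = 65/8  [line -5/2·x + -6·y + 45 = 0 ∩ |BE|² = 4225/64]
   → B = (-3/2, 65/8)

B = (-3/2, 65/8)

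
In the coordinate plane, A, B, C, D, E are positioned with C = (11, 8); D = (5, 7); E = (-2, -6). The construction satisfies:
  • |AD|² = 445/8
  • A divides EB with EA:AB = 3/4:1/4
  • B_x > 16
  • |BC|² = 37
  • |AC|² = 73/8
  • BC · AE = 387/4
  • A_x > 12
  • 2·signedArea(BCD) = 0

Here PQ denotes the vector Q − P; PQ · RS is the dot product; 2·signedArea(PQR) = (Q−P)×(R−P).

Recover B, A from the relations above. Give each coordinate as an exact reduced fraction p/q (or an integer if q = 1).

1. B_x = 17  [line 1·x + -6·y + 37 = 0 ∩ |BC|² = 37]
2. B_y = 9  [line 1·x + -6·y + 37 = 0 ∩ |BC|² = 37]
   → B = (17, 9)
3. A_x = 49/4  [A divides EB with EA:AB = 3/4:1/4]
4. A_y = 21/4  [A divides EB with EA:AB = 3/4:1/4]
   → A = (49/4, 21/4)

A = (49/4, 21/4)
B = (17, 9)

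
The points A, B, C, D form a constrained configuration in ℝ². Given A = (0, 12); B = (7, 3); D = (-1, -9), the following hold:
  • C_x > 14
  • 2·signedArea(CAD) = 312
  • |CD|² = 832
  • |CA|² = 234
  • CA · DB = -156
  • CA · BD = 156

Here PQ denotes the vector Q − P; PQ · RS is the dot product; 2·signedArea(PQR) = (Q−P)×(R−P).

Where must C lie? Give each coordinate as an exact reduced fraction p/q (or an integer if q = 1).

C = (15, 15)

1. C_x = 15  [CA · DB = -156 ∩ 2·signedArea(CAD) = 312]
2. C_y = 15  [CA · DB = -156 ∩ 2·signedArea(CAD) = 312]
   → C = (15, 15)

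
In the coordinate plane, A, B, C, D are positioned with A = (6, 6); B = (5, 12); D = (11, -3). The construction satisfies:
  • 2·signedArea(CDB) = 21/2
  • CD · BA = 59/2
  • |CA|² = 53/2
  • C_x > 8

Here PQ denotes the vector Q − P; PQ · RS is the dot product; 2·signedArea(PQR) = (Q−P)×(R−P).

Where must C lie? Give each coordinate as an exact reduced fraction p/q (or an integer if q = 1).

1. C_x = 17/2  [CD · BA = 59/2 ∩ 2·signedArea(CDB) = 21/2]
2. C_y = 3/2  [CD · BA = 59/2 ∩ 2·signedArea(CDB) = 21/2]
   → C = (17/2, 3/2)

C = (17/2, 3/2)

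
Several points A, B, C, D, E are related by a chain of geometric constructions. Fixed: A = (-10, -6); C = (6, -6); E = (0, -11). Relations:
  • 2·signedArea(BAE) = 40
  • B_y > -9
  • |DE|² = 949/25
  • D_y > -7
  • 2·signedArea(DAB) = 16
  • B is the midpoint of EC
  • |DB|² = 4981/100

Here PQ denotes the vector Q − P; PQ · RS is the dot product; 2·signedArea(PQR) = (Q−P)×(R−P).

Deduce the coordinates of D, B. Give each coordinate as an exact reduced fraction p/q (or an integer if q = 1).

B = (3, -17/2)
D = (-18/5, -6)

1. B_x = 3  [B is the midpoint of EC]
2. B_y = -17/2  [B is the midpoint of EC]
   → B = (3, -17/2)
3. D_x = -18/5  [line 5/2·x + 13·y + 87 = 0 ∩ |DB|² = 4981/100]
4. D_y = -6  [line 5/2·x + 13·y + 87 = 0 ∩ |DB|² = 4981/100]
   → D = (-18/5, -6)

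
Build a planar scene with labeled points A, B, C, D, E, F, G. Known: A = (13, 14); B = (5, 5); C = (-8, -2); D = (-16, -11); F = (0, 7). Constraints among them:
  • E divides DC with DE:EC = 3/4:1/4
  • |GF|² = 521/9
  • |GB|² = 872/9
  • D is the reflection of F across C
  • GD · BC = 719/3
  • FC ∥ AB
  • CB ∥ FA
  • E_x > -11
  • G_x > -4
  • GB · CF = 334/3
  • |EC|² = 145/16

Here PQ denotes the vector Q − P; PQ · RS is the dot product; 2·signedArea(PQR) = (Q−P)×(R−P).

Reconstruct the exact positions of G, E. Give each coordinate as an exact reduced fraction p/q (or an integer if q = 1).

1. G_x = -11/3  [GD · BC = 719/3 ∩ GB · CF = 334/3]
2. G_y = 1/3  [GD · BC = 719/3 ∩ GB · CF = 334/3]
   → G = (-11/3, 1/3)
3. E_x = -10  [E divides DC with DE:EC = 3/4:1/4]
4. E_y = -17/4  [E divides DC with DE:EC = 3/4:1/4]
   → E = (-10, -17/4)

E = (-10, -17/4)
G = (-11/3, 1/3)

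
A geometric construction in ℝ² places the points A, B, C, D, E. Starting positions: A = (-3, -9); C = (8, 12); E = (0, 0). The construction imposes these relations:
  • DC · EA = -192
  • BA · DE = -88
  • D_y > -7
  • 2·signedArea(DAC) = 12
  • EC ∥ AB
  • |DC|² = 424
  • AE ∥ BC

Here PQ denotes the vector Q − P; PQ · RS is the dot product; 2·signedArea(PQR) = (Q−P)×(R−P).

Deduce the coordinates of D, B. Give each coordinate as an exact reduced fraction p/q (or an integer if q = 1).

1. D_x = -2  [DC · EA = -192 ∩ 2·signedArea(DAC) = 12]
2. D_y = -6  [DC · EA = -192 ∩ 2·signedArea(DAC) = 12]
   → D = (-2, -6)
3. B_x = 5  [AE ∥ BC ∩ EC ∥ AB]
4. B_y = 3  [AE ∥ BC ∩ EC ∥ AB]
   → B = (5, 3)

B = (5, 3)
D = (-2, -6)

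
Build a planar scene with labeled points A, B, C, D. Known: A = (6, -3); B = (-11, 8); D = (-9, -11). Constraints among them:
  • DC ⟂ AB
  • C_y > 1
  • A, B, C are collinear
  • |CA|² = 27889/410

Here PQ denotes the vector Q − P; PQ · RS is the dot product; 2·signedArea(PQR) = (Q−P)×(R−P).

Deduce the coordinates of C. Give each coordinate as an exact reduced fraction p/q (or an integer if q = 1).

C = (-379/410, 607/410)

1. C_x = -379/410  [A, B, C are collinear ∩ DC ⟂ AB]
2. C_y = 607/410  [A, B, C are collinear ∩ DC ⟂ AB]
   → C = (-379/410, 607/410)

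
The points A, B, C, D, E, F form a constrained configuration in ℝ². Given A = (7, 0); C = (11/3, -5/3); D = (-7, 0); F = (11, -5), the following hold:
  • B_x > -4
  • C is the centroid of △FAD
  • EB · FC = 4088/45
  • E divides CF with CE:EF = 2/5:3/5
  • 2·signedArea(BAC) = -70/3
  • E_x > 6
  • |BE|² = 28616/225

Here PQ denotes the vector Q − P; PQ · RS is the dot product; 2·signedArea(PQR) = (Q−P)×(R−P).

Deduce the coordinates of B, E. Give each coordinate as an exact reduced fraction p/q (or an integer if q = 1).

B = (-11/3, 5/3)
E = (33/5, -3)

1. E_x = 33/5  [E divides CF with CE:EF = 2/5:3/5]
2. E_y = -3  [E divides CF with CE:EF = 2/5:3/5]
   → E = (33/5, -3)
3. B_x = -11/3  [2·signedArea(BAC) = -70/3 ∩ EB · FC = 4088/45]
4. B_y = 5/3  [2·signedArea(BAC) = -70/3 ∩ EB · FC = 4088/45]
   → B = (-11/3, 5/3)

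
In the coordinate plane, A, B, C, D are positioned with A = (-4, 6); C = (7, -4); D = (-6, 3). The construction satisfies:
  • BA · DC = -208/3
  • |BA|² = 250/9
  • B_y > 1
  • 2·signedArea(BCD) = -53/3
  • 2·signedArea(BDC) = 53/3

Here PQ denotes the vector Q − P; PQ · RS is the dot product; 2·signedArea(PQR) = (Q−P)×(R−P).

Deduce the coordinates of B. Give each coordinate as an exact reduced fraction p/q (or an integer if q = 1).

B = (-1, 5/3)

1. B_x = -1  [2·signedArea(BCD) = -53/3 ∩ BA · DC = -208/3]
2. B_y = 5/3  [2·signedArea(BCD) = -53/3 ∩ BA · DC = -208/3]
   → B = (-1, 5/3)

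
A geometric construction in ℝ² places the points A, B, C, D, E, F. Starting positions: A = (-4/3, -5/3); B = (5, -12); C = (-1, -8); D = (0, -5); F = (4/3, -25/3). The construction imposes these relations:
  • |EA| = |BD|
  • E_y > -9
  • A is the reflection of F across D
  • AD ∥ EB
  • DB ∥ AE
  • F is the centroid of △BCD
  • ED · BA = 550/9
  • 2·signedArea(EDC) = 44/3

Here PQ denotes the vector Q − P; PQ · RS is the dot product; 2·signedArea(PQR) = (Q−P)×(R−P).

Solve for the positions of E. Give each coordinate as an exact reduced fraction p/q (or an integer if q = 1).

E = (11/3, -26/3)

1. E_x = 11/3  [AD ∥ EB ∩ DB ∥ AE]
2. E_y = -26/3  [AD ∥ EB ∩ DB ∥ AE]
   → E = (11/3, -26/3)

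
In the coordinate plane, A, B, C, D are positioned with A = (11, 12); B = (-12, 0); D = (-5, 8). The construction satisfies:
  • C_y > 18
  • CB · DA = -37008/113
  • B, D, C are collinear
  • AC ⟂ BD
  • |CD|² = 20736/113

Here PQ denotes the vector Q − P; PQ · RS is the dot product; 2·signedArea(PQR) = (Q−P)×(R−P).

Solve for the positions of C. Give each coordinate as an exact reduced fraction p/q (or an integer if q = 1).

C = (443/113, 2056/113)

1. C_x = 443/113  [B, D, C are collinear ∩ AC ⟂ BD]
2. C_y = 2056/113  [B, D, C are collinear ∩ AC ⟂ BD]
   → C = (443/113, 2056/113)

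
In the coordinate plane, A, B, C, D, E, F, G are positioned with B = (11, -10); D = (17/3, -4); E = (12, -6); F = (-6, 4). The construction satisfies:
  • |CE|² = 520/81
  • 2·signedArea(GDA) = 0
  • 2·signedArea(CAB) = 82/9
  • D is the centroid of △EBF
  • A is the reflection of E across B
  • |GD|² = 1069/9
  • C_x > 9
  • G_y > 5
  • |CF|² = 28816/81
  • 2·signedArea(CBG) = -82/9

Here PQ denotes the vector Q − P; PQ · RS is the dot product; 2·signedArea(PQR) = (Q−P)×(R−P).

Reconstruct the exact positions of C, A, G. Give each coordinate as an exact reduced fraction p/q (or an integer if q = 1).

1. A_x = 10  [A is the reflection of E across B]
2. A_y = -14  [A is the reflection of E across B]
   → A = (10, -14)
3. G_x = 4/3  [line 10·x + 13/3·y + -118/3 = 0 ∩ |GD|² = 1069/9]
4. G_y = 6  [line 10·x + 13/3·y + -118/3 = 0 ∩ |GD|² = 1069/9]
   → G = (4/3, 6)
5. C_x = 86/9  [2·signedArea(CAB) = 82/9 ∩ 2·signedArea(CBG) = -82/9]
6. C_y = -20/3  [2·signedArea(CAB) = 82/9 ∩ 2·signedArea(CBG) = -82/9]
   → C = (86/9, -20/3)

A = (10, -14)
C = (86/9, -20/3)
G = (4/3, 6)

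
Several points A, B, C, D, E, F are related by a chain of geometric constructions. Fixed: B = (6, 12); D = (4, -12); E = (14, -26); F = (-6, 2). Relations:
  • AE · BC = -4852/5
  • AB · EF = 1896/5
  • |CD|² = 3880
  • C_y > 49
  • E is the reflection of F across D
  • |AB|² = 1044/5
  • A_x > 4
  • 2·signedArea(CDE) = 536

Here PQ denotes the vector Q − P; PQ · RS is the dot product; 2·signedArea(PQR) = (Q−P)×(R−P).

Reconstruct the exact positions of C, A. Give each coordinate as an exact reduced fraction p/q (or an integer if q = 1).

A = (24/5, -12/5)
C = (-2, 50)

1. C_x = -2  [line 14·x + 10·y + -472 = 0 ∩ |CD|² = 3880]
2. C_y = 50  [line 14·x + 10·y + -472 = 0 ∩ |CD|² = 3880]
   → C = (-2, 50)
3. A_x = 24/5  [AE · BC = -4852/5 ∩ AB · EF = 1896/5]
4. A_y = -12/5  [AE · BC = -4852/5 ∩ AB · EF = 1896/5]
   → A = (24/5, -12/5)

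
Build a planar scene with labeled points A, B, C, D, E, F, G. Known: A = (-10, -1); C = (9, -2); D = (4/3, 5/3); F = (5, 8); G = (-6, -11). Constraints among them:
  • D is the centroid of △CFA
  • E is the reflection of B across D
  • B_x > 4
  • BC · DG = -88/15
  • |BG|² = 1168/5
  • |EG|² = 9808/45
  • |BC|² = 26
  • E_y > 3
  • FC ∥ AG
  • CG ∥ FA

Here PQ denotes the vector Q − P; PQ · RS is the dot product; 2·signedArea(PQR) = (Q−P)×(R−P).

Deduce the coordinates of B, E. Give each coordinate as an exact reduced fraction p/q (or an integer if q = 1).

B = (22/5, 1/5)
E = (-26/15, 47/15)

1. B_x = 22/5  [line 22/3·x + 38/3·y + -174/5 = 0 ∩ |BG|² = 1168/5]
2. B_y = 1/5  [line 22/3·x + 38/3·y + -174/5 = 0 ∩ |BG|² = 1168/5]
   → B = (22/5, 1/5)
3. E_x = -26/15  [E is the reflection of B across D]
4. E_y = 47/15  [E is the reflection of B across D]
   → E = (-26/15, 47/15)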